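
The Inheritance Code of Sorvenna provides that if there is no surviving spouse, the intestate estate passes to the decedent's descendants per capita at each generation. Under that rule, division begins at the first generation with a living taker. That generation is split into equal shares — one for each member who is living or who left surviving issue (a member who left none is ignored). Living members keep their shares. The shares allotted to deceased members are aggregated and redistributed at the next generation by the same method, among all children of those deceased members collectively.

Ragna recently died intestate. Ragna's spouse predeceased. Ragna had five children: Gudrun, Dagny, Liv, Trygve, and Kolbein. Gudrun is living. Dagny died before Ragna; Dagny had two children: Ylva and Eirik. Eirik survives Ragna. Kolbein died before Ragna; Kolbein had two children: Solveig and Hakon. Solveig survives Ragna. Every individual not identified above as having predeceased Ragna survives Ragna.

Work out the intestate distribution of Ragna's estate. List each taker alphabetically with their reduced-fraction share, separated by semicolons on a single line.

There is no surviving spouse, so the entire estate passes to Ragna's descendants per capita at each generation.
At generation 1 (Gudrun, Dagny, Liv, Trygve, Kolbein) there are 5 shares of (1)/5 = 1/5 each.
Living: Gudrun, Liv, and Trygve — each takes 1/5.
Deceased: Dagny and Kolbein. Their combined 2/5 is pooled and carried to generation 2.
At generation 2 (Ylva, Eirik, Solveig, Hakon) there are 4 shares of (2/5)/4 = 1/10 each.
Living: Ylva, Eirik, Solveig, and Hakon — each takes 1/10.

Eirik 1/10; Gudrun 1/5; Hakon 1/10; Liv 1/5; Solveig 1/10; Trygve 1/5; Ylva 1/10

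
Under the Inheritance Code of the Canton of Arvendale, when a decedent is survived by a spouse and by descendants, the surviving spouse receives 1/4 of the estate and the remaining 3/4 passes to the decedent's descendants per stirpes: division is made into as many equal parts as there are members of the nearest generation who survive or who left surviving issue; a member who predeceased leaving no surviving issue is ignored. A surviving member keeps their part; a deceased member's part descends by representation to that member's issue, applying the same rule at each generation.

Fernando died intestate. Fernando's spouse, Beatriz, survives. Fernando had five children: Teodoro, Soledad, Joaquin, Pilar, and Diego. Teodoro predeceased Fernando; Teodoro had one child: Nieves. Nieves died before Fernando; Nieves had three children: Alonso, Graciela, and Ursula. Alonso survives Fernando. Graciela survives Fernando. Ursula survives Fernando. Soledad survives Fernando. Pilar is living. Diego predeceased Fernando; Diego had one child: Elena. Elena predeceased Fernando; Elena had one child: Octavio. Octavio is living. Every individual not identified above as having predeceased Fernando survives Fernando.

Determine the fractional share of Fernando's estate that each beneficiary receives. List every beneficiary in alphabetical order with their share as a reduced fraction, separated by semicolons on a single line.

Beatriz, as surviving spouse, takes 1/4.
The remaining 3/4 passes to Fernando's descendants per stirpes.
The 3/4 is divided into 5 equal shares of 3/20 among Teodoro, Soledad, Joaquin, Pilar, Diego.
Teodoro predeceased; the 3/20 allotted to Teodoro's branch passes to Teodoro's issue by representation.
Nieves's line is the sole branch at this level, so the full 3/20 passes to Nieves's issue by representation.
The 3/20 is divided into 3 equal shares of 1/20 among Alonso, Graciela, Ursula.
Alonso is living and takes 1/20.
Graciela is living and takes 1/20.
Ursula is living and takes 1/20.
Soledad is living and takes 3/20.
Joaquin is living and takes 3/20.
Pilar is living and takes 3/20.
Diego predeceased; the 3/20 allotted to Diego's branch passes to Diego's issue by representation.
Elena's line is the sole branch at this level, so the full 3/20 passes to Elena's issue by representation.
Octavio is the sole taker at this level and receives the full 3/20.

Alonso 1/20; Beatriz 1/4; Graciela 1/20; Joaquin 3/20; Octavio 3/20; Pilar 3/20; Soledad 3/20; Ursula 1/20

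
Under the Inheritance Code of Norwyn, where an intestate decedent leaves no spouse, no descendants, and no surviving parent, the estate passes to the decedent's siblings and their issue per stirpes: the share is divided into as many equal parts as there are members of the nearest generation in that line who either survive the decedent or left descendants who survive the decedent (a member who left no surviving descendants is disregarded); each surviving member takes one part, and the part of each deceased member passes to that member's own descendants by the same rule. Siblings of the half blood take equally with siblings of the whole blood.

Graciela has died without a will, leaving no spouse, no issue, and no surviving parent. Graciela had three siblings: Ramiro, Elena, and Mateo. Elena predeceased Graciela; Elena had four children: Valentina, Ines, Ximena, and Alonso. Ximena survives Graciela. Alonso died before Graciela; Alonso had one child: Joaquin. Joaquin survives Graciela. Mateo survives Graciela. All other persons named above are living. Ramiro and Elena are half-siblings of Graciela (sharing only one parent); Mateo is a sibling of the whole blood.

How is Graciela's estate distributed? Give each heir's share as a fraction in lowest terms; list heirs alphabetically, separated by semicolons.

No spouse, descendants, or parent survives, so the estate passes to Graciela's siblings per stirpes.
Half-blood and whole-blood siblings take equally under the stated rule.
The estate is divided into 3 equal shares of 1/3 among Ramiro, Elena, Mateo.
Ramiro is living and takes 1/3.
Elena predeceased; the 1/3 allotted to Elena's branch passes to Elena's issue by representation.
The 1/3 is divided into 4 equal shares of 1/12 among Valentina, Ines, Ximena, Alonso.
Valentina is living and takes 1/12.
Ines is living and takes 1/12.
Ximena is living and takes 1/12.
Alonso predeceased; the 1/12 allotted to Alonso's branch passes to Alonso's issue by representation.
Joaquin is the sole taker at this level and receives the full 1/12.
Mateo is living and takes 1/3.

Ines 1/12; Joaquin 1/12; Mateo 1/3; Ramiro 1/3; Valentina 1/12; Ximena 1/12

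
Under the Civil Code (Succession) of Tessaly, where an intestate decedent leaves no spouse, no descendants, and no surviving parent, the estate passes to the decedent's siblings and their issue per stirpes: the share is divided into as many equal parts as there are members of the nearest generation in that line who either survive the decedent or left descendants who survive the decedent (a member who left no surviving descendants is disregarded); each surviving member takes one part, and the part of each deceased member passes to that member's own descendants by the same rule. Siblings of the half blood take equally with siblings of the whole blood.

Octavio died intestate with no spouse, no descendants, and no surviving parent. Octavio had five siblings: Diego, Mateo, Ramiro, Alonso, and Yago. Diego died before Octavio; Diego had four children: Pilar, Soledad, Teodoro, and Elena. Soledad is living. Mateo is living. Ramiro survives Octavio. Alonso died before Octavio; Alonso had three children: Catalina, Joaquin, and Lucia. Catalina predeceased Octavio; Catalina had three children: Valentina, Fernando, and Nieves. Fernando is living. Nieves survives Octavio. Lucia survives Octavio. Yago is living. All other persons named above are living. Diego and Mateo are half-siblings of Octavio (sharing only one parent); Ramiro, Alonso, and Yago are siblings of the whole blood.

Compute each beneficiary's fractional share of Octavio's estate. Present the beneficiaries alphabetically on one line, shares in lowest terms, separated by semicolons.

Elena 1/20; Fernando 1/45; Joaquin 1/15; Lucia 1/15; Mateo 1/5; Nieves 1/45; Pilar 1/20; Ramiro 1/5; Soledad 1/20; Teodoro 1/20; Valentina 1/45; Yago 1/5

No spouse, descendants, or parent survives, so the estate passes to Octavio's siblings per stirpes.
Half-blood and whole-blood siblings take equally under the stated rule.
The estate is divided into 5 equal shares of 1/5 among Diego, Mateo, Ramiro, Alonso, Yago.
Diego predeceased; the 1/5 allotted to Diego's branch passes to Diego's issue by representation.
The 1/5 is divided into 4 equal shares of 1/20 among Pilar, Soledad, Teodoro, Elena.
Pilar is living and takes 1/20.
Soledad is living and takes 1/20.
Teodoro is living and takes 1/20.
Elena is living and takes 1/20.
Mateo is living and takes 1/5.
Ramiro is living and takes 1/5.
Alonso predeceased; the 1/5 allotted to Alonso's branch passes to Alonso's issue by representation.
The 1/5 is divided into 3 equal shares of 1/15 among Catalina, Joaquin, Lucia.
Catalina predeceased; the 1/15 allotted to Catalina's branch passes to Catalina's issue by representation.
The 1/15 is divided into 3 equal shares of 1/45 among Valentina, Fernando, Nieves.
Valentina is living and takes 1/45.
Fernando is living and takes 1/45.
Nieves is living and takes 1/45.
Joaquin is living and takes 1/15.
Lucia is living and takes 1/15.
Yago is living and takes 1/5.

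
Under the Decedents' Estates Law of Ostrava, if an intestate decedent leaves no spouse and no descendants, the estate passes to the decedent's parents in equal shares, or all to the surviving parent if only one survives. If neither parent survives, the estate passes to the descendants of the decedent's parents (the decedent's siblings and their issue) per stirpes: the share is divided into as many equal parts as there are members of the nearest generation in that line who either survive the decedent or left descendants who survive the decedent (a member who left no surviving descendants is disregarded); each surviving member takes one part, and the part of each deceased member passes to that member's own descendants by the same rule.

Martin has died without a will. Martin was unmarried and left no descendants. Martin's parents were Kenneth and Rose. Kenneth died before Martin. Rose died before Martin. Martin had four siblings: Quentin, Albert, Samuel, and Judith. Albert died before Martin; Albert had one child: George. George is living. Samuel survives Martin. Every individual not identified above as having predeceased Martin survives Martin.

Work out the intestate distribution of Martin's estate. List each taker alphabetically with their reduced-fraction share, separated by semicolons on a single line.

George 1/4; Judith 1/4; Quentin 1/4; Samuel 1/4

Neither parent survives and there are no descendants, so the estate passes to Martin's siblings and their issue per stirpes.
The estate is divided into 4 equal shares of 1/4 among Quentin, Albert, Samuel, Judith.
Quentin is living and takes 1/4.
Albert predeceased; the 1/4 allotted to Albert's branch passes to Albert's issue by representation.
George is the sole taker at this level and receives the full 1/4.
Samuel is living and takes 1/4.
Judith is living and takes 1/4.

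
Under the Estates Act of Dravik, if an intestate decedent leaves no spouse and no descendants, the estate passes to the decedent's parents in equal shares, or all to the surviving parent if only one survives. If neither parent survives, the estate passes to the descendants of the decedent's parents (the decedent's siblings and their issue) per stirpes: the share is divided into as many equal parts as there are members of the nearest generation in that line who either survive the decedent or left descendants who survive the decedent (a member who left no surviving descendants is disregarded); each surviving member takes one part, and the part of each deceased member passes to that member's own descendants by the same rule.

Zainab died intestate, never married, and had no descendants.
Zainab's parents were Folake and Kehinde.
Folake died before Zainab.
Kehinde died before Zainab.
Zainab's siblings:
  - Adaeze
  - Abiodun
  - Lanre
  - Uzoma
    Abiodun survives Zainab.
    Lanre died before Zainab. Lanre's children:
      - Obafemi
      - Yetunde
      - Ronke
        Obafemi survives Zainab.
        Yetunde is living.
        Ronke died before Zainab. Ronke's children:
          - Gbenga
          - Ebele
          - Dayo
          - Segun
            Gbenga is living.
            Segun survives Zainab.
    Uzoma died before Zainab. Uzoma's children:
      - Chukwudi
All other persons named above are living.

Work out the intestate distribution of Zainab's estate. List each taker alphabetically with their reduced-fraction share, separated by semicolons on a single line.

Abiodun 1/4; Adaeze 1/4; Chukwudi 1/4; Dayo 1/48; Ebele 1/48; Gbenga 1/48; Obafemi 1/12; Segun 1/48; Yetunde 1/12

Neither parent survives and there are no descendants, so the estate passes to Zainab's siblings and their issue per stirpes.
The estate is divided into 4 equal shares of 1/4 among Adaeze, Abiodun, Lanre, Uzoma.
Adaeze is living and takes 1/4.
Abiodun is living and takes 1/4.
Lanre predeceased; the 1/4 allotted to Lanre's branch passes to Lanre's issue by representation.
The 1/4 is divided into 3 equal shares of 1/12 among Obafemi, Yetunde, Ronke.
Obafemi is living and takes 1/12.
Yetunde is living and takes 1/12.
Ronke predeceased; the 1/12 allotted to Ronke's branch passes to Ronke's issue by representation.
The 1/12 is divided into 4 equal shares of 1/48 among Gbenga, Ebele, Dayo, Segun.
Gbenga is living and takes 1/48.
Ebele is living and takes 1/48.
Dayo is living and takes 1/48.
Segun is living and takes 1/48.
Uzoma predeceased; the 1/4 allotted to Uzoma's branch passes to Uzoma's issue by representation.
Chukwudi is the sole taker at this level and receives the full 1/4.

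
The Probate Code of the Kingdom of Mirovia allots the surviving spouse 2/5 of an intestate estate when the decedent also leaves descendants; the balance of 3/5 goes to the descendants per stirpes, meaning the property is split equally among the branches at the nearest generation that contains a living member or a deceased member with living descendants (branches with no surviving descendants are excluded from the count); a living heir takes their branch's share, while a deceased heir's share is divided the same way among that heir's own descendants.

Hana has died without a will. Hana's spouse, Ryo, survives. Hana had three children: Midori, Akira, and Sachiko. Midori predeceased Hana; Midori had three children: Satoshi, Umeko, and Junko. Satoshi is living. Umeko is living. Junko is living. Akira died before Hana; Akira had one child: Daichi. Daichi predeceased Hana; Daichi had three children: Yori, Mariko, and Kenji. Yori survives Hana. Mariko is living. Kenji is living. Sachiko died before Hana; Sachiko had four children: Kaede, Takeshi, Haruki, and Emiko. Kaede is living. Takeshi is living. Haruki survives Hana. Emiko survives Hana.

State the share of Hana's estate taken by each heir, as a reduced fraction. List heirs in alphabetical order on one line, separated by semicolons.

Emiko 1/20; Haruki 1/20; Junko 1/15; Kaede 1/20; Kenji 1/15; Mariko 1/15; Ryo 2/5; Satoshi 1/15; Takeshi 1/20; Umeko 1/15; Yori 1/15

Ryo, as surviving spouse, takes 2/5.
The remaining 3/5 passes to Hana's descendants per stirpes.
The 3/5 is divided into 3 equal shares of 1/5 among Midori, Akira, Sachiko.
Midori predeceased; the 1/5 allotted to Midori's branch passes to Midori's issue by representation.
The 1/5 is divided into 3 equal shares of 1/15 among Satoshi, Umeko, Junko.
Satoshi is living and takes 1/15.
Umeko is living and takes 1/15.
Junko is living and takes 1/15.
Akira predeceased; the 1/5 allotted to Akira's branch passes to Akira's issue by representation.
Daichi's line is the sole branch at this level, so the full 1/5 passes to Daichi's issue by representation.
The 1/5 is divided into 3 equal shares of 1/15 among Yori, Mariko, Kenji.
Yori is living and takes 1/15.
Mariko is living and takes 1/15.
Kenji is living and takes 1/15.
Sachiko predeceased; the 1/5 allotted to Sachiko's branch passes to Sachiko's issue by representation.
The 1/5 is divided into 4 equal shares of 1/20 among Kaede, Takeshi, Haruki, Emiko.
Kaede is living and takes 1/20.
Takeshi is living and takes 1/20.
Haruki is living and takes 1/20.
Emiko is living and takes 1/20.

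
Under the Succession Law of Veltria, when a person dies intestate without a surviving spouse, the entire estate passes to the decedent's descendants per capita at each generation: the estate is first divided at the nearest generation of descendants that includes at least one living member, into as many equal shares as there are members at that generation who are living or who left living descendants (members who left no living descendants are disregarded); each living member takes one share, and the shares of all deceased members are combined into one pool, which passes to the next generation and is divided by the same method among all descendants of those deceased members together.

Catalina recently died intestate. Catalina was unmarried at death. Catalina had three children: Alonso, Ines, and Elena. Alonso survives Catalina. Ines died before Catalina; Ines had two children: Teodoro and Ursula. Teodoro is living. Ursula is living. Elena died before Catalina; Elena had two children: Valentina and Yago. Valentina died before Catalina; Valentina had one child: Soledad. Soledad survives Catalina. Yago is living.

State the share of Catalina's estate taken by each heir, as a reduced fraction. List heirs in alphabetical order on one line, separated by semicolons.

There is no surviving spouse, so the entire estate passes to Catalina's descendants per capita at each generation.
At generation 1 (Alonso, Ines, Elena) there are 3 shares of (1)/3 = 1/3 each.
Living: Alonso — each takes 1/3.
Deceased: Ines and Elena. Their combined 2/3 is pooled and carried to generation 2.
At generation 2 (Teodoro, Ursula, Valentina, Yago) there are 4 shares of (2/3)/4 = 1/6 each.
Living: Teodoro, Ursula, and Yago — each takes 1/6.
Deceased: Valentina. That 1/6 share is carried to generation 3.
At generation 3 (Soledad) there are 1 shares of (1/6)/1 = 1/6 each.
Living: Soledad — each takes 1/6.

Alonso 1/3; Soledad 1/6; Teodoro 1/6; Ursula 1/6; Yago 1/6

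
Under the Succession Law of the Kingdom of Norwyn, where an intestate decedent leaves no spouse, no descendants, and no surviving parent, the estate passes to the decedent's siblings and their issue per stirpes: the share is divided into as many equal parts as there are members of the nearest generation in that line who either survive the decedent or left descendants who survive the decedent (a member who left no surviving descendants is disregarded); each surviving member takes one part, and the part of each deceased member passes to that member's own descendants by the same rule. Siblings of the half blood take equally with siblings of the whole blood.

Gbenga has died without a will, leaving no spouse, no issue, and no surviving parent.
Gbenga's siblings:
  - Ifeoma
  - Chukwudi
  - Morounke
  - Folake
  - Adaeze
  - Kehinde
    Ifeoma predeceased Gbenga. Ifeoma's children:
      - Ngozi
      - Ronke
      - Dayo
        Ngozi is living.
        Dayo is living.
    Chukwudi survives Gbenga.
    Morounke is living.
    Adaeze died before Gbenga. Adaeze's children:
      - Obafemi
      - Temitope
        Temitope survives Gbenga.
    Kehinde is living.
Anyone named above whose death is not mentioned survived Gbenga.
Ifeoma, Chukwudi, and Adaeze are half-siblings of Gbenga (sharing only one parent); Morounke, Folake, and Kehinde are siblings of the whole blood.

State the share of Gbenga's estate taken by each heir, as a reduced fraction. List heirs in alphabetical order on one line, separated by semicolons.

Chukwudi 1/6; Dayo 1/18; Folake 1/6; Kehinde 1/6; Morounke 1/6; Ngozi 1/18; Obafemi 1/12; Ronke 1/18; Temitope 1/12

No spouse, descendants, or parent survives, so the estate passes to Gbenga's siblings per stirpes.
Half-blood and whole-blood siblings take equally under the stated rule.
The estate is divided into 6 equal shares of 1/6 among Ifeoma, Chukwudi, Morounke, Folake, Adaeze, Kehinde.
Ifeoma predeceased; the 1/6 allotted to Ifeoma's branch passes to Ifeoma's issue by representation.
The 1/6 is divided into 3 equal shares of 1/18 among Ngozi, Ronke, Dayo.
Ngozi is living and takes 1/18.
Ronke is living and takes 1/18.
Dayo is living and takes 1/18.
Chukwudi is living and takes 1/6.
Morounke is living and takes 1/6.
Folake is living and takes 1/6.
Adaeze predeceased; the 1/6 allotted to Adaeze's branch passes to Adaeze's issue by representation.
The 1/6 is divided into 2 equal shares of 1/12 among Obafemi, Temitope.
Obafemi is living and takes 1/12.
Temitope is living and takes 1/12.
Kehinde is living and takes 1/6.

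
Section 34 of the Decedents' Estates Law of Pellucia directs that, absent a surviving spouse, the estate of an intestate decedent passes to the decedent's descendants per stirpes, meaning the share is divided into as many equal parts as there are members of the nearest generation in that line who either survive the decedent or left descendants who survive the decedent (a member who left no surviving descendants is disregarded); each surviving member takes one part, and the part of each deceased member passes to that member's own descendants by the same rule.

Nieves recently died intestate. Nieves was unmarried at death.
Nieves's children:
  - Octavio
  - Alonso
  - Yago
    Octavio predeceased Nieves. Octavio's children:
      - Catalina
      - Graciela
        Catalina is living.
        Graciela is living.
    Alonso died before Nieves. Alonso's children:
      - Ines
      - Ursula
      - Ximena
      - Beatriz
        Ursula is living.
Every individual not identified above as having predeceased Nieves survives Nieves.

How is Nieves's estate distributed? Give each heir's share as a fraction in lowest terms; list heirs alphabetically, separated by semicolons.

Beatriz 1/12; Catalina 1/6; Graciela 1/6; Ines 1/12; Ursula 1/12; Ximena 1/12; Yago 1/3

There is no surviving spouse, so the entire estate passes to Nieves's descendants per stirpes.
The estate is divided into 3 equal shares of 1/3 among Octavio, Alonso, Yago.
Octavio predeceased; the 1/3 allotted to Octavio's branch passes to Octavio's issue by representation.
The 1/3 is divided into 2 equal shares of 1/6 among Catalina, Graciela.
Catalina is living and takes 1/6.
Graciela is living and takes 1/6.
Alonso predeceased; the 1/3 allotted to Alonso's branch passes to Alonso's issue by representation.
The 1/3 is divided into 4 equal shares of 1/12 among Ines, Ursula, Ximena, Beatriz.
Ines is living and takes 1/12.
Ursula is living and takes 1/12.
Ximena is living and takes 1/12.
Beatriz is living and takes 1/12.
Yago is living and takes 1/3.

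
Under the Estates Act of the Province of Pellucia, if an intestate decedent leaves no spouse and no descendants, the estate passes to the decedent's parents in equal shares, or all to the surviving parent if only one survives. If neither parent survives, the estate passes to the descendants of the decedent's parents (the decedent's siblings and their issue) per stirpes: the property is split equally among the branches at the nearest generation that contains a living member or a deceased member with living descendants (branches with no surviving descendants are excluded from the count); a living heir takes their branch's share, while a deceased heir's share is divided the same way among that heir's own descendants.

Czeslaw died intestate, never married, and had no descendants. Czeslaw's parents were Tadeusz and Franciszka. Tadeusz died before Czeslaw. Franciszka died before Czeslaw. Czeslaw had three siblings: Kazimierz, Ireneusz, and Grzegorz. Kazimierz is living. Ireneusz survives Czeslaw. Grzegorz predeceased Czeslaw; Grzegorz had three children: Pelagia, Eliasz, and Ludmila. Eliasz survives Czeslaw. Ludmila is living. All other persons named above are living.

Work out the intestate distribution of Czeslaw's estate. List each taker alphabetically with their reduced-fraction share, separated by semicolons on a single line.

Neither parent survives and there are no descendants, so the estate passes to Czeslaw's siblings and their issue per stirpes.
The estate is divided into 3 equal shares of 1/3 among Kazimierz, Ireneusz, Grzegorz.
Kazimierz is living and takes 1/3.
Ireneusz is living and takes 1/3.
Grzegorz predeceased; the 1/3 allotted to Grzegorz's branch passes to Grzegorz's issue by representation.
The 1/3 is divided into 3 equal shares of 1/9 among Pelagia, Eliasz, Ludmila.
Pelagia is living and takes 1/9.
Eliasz is living and takes 1/9.
Ludmila is living and takes 1/9.

Eliasz 1/9; Ireneusz 1/3; Kazimierz 1/3; Ludmila 1/9; Pelagia 1/9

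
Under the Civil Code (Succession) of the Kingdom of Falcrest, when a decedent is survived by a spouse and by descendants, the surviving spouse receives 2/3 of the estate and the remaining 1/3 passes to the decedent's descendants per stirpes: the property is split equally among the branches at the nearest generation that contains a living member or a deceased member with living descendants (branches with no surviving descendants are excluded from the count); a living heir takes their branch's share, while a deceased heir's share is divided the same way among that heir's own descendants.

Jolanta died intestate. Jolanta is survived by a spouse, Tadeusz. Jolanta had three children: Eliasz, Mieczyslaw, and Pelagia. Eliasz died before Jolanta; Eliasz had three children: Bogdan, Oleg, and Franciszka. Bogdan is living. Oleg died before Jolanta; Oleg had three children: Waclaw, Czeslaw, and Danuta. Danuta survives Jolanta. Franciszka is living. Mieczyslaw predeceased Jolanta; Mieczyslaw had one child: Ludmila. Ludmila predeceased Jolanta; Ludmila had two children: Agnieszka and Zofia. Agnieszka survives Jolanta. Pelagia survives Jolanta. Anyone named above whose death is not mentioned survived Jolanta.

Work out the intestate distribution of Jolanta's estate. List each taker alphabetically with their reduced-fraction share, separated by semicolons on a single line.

Tadeusz, as surviving spouse, takes 2/3.
The remaining 1/3 passes to Jolanta's descendants per stirpes.
The 1/3 is divided into 3 equal shares of 1/9 among Eliasz, Mieczyslaw, Pelagia.
Eliasz predeceased; the 1/9 allotted to Eliasz's branch passes to Eliasz's issue by representation.
The 1/9 is divided into 3 equal shares of 1/27 among Bogdan, Oleg, Franciszka.
Bogdan is living and takes 1/27.
Oleg predeceased; the 1/27 allotted to Oleg's branch passes to Oleg's issue by representation.
The 1/27 is divided into 3 equal shares of 1/81 among Waclaw, Czeslaw, Danuta.
Waclaw is living and takes 1/81.
Czeslaw is living and takes 1/81.
Danuta is living and takes 1/81.
Franciszka is living and takes 1/27.
Mieczyslaw predeceased; the 1/9 allotted to Mieczyslaw's branch passes to Mieczyslaw's issue by representation.
Ludmila's line is the sole branch at this level, so the full 1/9 passes to Ludmila's issue by representation.
The 1/9 is divided into 2 equal shares of 1/18 among Agnieszka, Zofia.
Agnieszka is living and takes 1/18.
Zofia is living and takes 1/18.
Pelagia is living and takes 1/9.

Agnieszka 1/18; Bogdan 1/27; Czeslaw 1/81; Danuta 1/81; Franciszka 1/27; Pelagia 1/9; Tadeusz 2/3; Waclaw 1/81; Zofia 1/18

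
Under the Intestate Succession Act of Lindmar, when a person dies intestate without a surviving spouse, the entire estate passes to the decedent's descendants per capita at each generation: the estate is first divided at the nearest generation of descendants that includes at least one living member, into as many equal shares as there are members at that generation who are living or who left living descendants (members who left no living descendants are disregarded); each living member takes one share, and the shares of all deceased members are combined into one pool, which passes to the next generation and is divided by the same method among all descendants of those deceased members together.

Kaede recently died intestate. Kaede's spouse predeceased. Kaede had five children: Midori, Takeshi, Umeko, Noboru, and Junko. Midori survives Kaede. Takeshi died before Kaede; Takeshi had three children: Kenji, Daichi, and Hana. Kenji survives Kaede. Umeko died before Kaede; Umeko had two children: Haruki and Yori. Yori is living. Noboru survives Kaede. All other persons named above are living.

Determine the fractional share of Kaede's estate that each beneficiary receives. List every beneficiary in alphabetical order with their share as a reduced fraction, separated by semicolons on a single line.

Daichi 2/25; Hana 2/25; Haruki 2/25; Junko 1/5; Kenji 2/25; Midori 1/5; Noboru 1/5; Yori 2/25

There is no surviving spouse, so the entire estate passes to Kaede's descendants per capita at each generation.
At generation 1 (Midori, Takeshi, Umeko, Noboru, Junko) there are 5 shares of (1)/5 = 1/5 each.
Living: Midori, Noboru, and Junko — each takes 1/5.
Deceased: Takeshi and Umeko. Their combined 2/5 is pooled and carried to generation 2.
At generation 2 (Kenji, Daichi, Hana, Haruki, Yori) there are 5 shares of (2/5)/5 = 2/25 each.
Living: Kenji, Daichi, Hana, Haruki, and Yori — each takes 2/25.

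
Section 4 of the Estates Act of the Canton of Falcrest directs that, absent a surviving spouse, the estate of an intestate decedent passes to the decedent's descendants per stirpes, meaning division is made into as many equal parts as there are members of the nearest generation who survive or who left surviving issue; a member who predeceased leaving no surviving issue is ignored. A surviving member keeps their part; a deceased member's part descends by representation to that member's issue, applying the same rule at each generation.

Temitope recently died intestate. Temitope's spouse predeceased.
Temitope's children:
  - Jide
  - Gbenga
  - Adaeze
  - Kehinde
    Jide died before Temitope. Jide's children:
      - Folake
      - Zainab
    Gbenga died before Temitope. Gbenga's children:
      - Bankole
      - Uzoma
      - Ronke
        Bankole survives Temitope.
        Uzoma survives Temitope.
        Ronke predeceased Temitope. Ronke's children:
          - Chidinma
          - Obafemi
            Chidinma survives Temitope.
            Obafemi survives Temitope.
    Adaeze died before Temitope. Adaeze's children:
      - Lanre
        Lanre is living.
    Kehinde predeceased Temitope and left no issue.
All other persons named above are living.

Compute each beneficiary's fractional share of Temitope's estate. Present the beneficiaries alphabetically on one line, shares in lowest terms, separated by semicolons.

Bankole 1/9; Chidinma 1/18; Folake 1/6; Lanre 1/3; Obafemi 1/18; Uzoma 1/9; Zainab 1/6

There is no surviving spouse, so the entire estate passes to Temitope's descendants per stirpes.
Kehinde left no surviving issue, so that branch lapses and is disregarded.
The estate is divided into 3 equal shares of 1/3 among Jide, Gbenga, Adaeze.
Jide predeceased; the 1/3 allotted to Jide's branch passes to Jide's issue by representation.
The 1/3 is divided into 2 equal shares of 1/6 among Folake, Zainab.
Folake is living and takes 1/6.
Zainab is living and takes 1/6.
Gbenga predeceased; the 1/3 allotted to Gbenga's branch passes to Gbenga's issue by representation.
The 1/3 is divided into 3 equal shares of 1/9 among Bankole, Uzoma, Ronke.
Bankole is living and takes 1/9.
Uzoma is living and takes 1/9.
Ronke predeceased; the 1/9 allotted to Ronke's branch passes to Ronke's issue by representation.
The 1/9 is divided into 2 equal shares of 1/18 among Chidinma, Obafemi.
Chidinma is living and takes 1/18.
Obafemi is living and takes 1/18.
Adaeze predeceased; the 1/3 allotted to Adaeze's branch passes to Adaeze's issue by representation.
Lanre is the sole taker at this level and receives the full 1/3.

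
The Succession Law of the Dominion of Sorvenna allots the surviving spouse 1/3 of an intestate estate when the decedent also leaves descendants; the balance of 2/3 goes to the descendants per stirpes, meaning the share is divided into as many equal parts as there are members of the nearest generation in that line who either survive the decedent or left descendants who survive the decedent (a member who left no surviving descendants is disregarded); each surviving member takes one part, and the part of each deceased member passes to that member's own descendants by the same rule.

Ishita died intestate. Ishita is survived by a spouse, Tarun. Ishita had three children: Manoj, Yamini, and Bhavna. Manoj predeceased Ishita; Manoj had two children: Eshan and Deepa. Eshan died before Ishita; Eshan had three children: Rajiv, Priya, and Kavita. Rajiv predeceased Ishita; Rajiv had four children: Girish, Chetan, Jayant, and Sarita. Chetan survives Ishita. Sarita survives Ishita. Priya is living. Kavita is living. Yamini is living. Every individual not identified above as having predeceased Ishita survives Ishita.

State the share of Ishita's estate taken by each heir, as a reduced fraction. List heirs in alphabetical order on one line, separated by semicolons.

Bhavna 2/9; Chetan 1/108; Deepa 1/9; Girish 1/108; Jayant 1/108; Kavita 1/27; Priya 1/27; Sarita 1/108; Tarun 1/3; Yamini 2/9

Tarun, as surviving spouse, takes 1/3.
The remaining 2/3 passes to Ishita's descendants per stirpes.
The 2/3 is divided into 3 equal shares of 2/9 among Manoj, Yamini, Bhavna.
Manoj predeceased; the 2/9 allotted to Manoj's branch passes to Manoj's issue by representation.
The 2/9 is divided into 2 equal shares of 1/9 among Eshan, Deepa.
Eshan predeceased; the 1/9 allotted to Eshan's branch passes to Eshan's issue by representation.
The 1/9 is divided into 3 equal shares of 1/27 among Rajiv, Priya, Kavita.
Rajiv predeceased; the 1/27 allotted to Rajiv's branch passes to Rajiv's issue by representation.
The 1/27 is divided into 4 equal shares of 1/108 among Girish, Chetan, Jayant, Sarita.
Girish is living and takes 1/108.
Chetan is living and takes 1/108.
Jayant is living and takes 1/108.
Sarita is living and takes 1/108.
Priya is living and takes 1/27.
Kavita is living and takes 1/27.
Deepa is living and takes 1/9.
Yamini is living and takes 2/9.
Bhavna is living and takes 2/9.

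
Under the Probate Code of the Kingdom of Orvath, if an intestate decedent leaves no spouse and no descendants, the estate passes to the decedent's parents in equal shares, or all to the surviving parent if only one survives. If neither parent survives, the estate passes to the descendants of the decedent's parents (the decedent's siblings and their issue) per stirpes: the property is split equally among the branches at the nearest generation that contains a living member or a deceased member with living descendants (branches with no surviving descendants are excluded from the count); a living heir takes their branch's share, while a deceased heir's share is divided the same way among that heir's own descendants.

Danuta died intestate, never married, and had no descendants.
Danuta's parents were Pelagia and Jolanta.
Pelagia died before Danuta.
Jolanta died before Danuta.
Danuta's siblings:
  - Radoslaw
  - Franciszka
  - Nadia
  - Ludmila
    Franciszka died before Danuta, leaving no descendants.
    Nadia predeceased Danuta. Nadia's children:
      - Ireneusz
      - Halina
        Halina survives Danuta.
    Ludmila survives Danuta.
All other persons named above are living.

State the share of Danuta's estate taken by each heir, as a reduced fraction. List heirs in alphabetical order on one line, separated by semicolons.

Neither parent survives and there are no descendants, so the estate passes to Danuta's siblings and their issue per stirpes.
Franciszka left no surviving issue, so that branch lapses and is disregarded.
The estate is divided into 3 equal shares of 1/3 among Radoslaw, Nadia, Ludmila.
Radoslaw is living and takes 1/3.
Nadia predeceased; the 1/3 allotted to Nadia's branch passes to Nadia's issue by representation.
The 1/3 is divided into 2 equal shares of 1/6 among Ireneusz, Halina.
Ireneusz is living and takes 1/6.
Halina is living and takes 1/6.
Ludmila is living and takes 1/3.

Halina 1/6; Ireneusz 1/6; Ludmila 1/3; Radoslaw 1/3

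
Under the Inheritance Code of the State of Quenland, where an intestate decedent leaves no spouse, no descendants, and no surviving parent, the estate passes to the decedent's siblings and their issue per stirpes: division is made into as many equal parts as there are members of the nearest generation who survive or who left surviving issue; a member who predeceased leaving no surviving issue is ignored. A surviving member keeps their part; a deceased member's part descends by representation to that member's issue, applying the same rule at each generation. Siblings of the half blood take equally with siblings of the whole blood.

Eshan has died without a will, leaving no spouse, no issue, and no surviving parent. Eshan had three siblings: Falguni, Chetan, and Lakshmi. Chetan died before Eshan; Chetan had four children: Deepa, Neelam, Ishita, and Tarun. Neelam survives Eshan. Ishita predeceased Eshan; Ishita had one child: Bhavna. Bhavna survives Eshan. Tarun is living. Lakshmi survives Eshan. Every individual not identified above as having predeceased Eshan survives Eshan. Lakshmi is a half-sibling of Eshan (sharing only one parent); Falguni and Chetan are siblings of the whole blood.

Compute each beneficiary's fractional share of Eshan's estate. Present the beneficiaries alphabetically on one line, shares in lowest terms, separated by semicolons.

Bhavna 1/12; Deepa 1/12; Falguni 1/3; Lakshmi 1/3; Neelam 1/12; Tarun 1/12

No spouse, descendants, or parent survives, so the estate passes to Eshan's siblings per stirpes.
Half-blood and whole-blood siblings take equally under the stated rule.
The estate is divided into 3 equal shares of 1/3 among Falguni, Chetan, Lakshmi.
Falguni is living and takes 1/3.
Chetan predeceased; the 1/3 allotted to Chetan's branch passes to Chetan's issue by representation.
The 1/3 is divided into 4 equal shares of 1/12 among Deepa, Neelam, Ishita, Tarun.
Deepa is living and takes 1/12.
Neelam is living and takes 1/12.
Ishita predeceased; the 1/12 allotted to Ishita's branch passes to Ishita's issue by representation.
Bhavna is the sole taker at this level and receives the full 1/12.
Tarun is living and takes 1/12.
Lakshmi is living and takes 1/3.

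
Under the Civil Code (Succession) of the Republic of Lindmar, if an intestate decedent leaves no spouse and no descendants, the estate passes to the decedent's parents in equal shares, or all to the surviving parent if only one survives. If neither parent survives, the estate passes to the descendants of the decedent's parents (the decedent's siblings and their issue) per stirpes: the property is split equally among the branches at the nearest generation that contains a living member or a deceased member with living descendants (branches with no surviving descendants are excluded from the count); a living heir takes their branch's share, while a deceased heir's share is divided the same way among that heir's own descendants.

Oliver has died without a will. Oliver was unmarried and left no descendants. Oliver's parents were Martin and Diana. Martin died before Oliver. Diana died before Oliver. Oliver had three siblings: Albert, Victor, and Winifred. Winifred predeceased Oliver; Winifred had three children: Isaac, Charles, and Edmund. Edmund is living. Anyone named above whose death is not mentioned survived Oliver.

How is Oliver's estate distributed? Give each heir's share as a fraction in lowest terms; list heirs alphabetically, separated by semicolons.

Albert 1/3; Charles 1/9; Edmund 1/9; Isaac 1/9; Victor 1/3

Neither parent survives and there are no descendants, so the estate passes to Oliver's siblings and their issue per stirpes.
The estate is divided into 3 equal shares of 1/3 among Albert, Victor, Winifred.
Albert is living and takes 1/3.
Victor is living and takes 1/3.
Winifred predeceased; the 1/3 allotted to Winifred's branch passes to Winifred's issue by representation.
The 1/3 is divided into 3 equal shares of 1/9 among Isaac, Charles, Edmund.
Isaac is living and takes 1/9.
Charles is living and takes 1/9.
Edmund is living and takes 1/9.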